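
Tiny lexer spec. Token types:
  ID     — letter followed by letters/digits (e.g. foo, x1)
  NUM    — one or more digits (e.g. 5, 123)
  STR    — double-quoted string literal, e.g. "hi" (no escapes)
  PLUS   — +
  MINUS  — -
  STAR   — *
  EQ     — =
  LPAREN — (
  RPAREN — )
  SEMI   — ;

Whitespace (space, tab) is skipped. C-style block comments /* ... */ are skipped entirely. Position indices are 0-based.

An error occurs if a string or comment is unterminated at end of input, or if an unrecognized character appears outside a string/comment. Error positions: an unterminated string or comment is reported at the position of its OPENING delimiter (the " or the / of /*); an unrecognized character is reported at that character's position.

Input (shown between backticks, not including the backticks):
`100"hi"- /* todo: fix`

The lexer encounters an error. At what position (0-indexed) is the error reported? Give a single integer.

pos=0: emit NUM '100' (now at pos=3)
pos=3: enter STRING mode
pos=3: emit STR "hi" (now at pos=7)
pos=7: emit MINUS '-'
pos=9: enter COMMENT mode (saw '/*')
pos=9: ERROR — unterminated comment (reached EOF)

Answer: 9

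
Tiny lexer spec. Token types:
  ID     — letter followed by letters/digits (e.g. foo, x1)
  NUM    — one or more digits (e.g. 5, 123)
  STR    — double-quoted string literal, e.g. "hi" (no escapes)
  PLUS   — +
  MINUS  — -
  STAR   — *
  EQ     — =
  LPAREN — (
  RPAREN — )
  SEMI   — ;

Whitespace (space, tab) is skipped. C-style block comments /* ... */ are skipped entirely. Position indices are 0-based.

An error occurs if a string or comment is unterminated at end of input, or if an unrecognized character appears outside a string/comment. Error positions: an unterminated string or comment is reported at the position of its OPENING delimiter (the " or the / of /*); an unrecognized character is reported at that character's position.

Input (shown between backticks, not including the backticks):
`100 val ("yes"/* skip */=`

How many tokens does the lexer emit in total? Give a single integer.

pos=0: emit NUM '100' (now at pos=3)
pos=4: emit ID 'val' (now at pos=7)
pos=8: emit LPAREN '('
pos=9: enter STRING mode
pos=9: emit STR "yes" (now at pos=14)
pos=14: enter COMMENT mode (saw '/*')
exit COMMENT mode (now at pos=24)
pos=24: emit EQ '='
DONE. 5 tokens: [NUM, ID, LPAREN, STR, EQ]

Answer: 5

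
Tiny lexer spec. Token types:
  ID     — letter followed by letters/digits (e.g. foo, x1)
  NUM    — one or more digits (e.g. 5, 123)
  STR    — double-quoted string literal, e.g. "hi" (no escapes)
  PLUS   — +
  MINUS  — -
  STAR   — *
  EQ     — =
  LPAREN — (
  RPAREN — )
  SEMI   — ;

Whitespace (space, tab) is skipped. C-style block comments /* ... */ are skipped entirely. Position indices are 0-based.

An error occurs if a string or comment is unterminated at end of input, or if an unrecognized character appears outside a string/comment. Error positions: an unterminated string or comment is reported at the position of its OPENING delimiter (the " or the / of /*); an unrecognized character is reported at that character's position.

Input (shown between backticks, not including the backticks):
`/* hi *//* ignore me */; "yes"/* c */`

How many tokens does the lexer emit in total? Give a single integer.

pos=0: enter COMMENT mode (saw '/*')
exit COMMENT mode (now at pos=8)
pos=8: enter COMMENT mode (saw '/*')
exit COMMENT mode (now at pos=23)
pos=23: emit SEMI ';'
pos=25: enter STRING mode
pos=25: emit STR "yes" (now at pos=30)
pos=30: enter COMMENT mode (saw '/*')
exit COMMENT mode (now at pos=37)
DONE. 2 tokens: [SEMI, STR]

Answer: 2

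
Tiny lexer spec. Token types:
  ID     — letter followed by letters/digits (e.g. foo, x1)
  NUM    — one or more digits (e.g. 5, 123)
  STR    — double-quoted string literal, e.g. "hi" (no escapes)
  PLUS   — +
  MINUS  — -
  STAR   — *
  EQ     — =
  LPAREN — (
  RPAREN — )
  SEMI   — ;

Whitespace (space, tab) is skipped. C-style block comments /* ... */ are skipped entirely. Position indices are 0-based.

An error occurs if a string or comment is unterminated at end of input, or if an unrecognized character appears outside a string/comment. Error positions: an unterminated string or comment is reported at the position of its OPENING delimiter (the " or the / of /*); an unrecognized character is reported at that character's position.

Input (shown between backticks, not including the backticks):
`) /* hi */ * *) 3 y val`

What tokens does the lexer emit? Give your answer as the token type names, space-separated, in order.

pos=0: emit RPAREN ')'
pos=2: enter COMMENT mode (saw '/*')
exit COMMENT mode (now at pos=10)
pos=11: emit STAR '*'
pos=13: emit STAR '*'
pos=14: emit RPAREN ')'
pos=16: emit NUM '3' (now at pos=17)
pos=18: emit ID 'y' (now at pos=19)
pos=20: emit ID 'val' (now at pos=23)
DONE. 7 tokens: [RPAREN, STAR, STAR, RPAREN, NUM, ID, ID]

Answer: RPAREN STAR STAR RPAREN NUM ID ID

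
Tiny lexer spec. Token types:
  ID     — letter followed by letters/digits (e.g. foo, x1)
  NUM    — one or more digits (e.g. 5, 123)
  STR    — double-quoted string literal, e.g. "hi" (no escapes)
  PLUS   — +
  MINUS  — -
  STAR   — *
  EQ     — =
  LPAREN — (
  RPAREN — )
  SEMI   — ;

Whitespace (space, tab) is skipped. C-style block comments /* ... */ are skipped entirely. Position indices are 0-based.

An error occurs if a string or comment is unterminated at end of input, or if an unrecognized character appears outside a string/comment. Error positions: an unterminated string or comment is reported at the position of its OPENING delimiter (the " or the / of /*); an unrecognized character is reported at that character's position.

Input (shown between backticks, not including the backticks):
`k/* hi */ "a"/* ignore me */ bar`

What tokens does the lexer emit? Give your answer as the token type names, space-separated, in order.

pos=0: emit ID 'k' (now at pos=1)
pos=1: enter COMMENT mode (saw '/*')
exit COMMENT mode (now at pos=9)
pos=10: enter STRING mode
pos=10: emit STR "a" (now at pos=13)
pos=13: enter COMMENT mode (saw '/*')
exit COMMENT mode (now at pos=28)
pos=29: emit ID 'bar' (now at pos=32)
DONE. 3 tokens: [ID, STR, ID]

Answer: ID STR ID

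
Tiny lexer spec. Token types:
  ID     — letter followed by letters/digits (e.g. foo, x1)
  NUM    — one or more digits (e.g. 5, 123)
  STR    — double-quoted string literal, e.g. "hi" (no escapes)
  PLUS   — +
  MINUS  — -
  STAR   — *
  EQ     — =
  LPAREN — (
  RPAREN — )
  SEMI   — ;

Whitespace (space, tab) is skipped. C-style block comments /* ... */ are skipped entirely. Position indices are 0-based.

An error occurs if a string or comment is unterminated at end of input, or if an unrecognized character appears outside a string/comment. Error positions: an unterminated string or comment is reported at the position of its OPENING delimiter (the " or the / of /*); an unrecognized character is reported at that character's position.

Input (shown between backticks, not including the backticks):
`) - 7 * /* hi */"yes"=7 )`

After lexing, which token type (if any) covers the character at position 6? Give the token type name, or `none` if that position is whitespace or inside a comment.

Answer: STAR

Derivation:
pos=0: emit RPAREN ')'
pos=2: emit MINUS '-'
pos=4: emit NUM '7' (now at pos=5)
pos=6: emit STAR '*'
pos=8: enter COMMENT mode (saw '/*')
exit COMMENT mode (now at pos=16)
pos=16: enter STRING mode
pos=16: emit STR "yes" (now at pos=21)
pos=21: emit EQ '='
pos=22: emit NUM '7' (now at pos=23)
pos=24: emit RPAREN ')'
DONE. 8 tokens: [RPAREN, MINUS, NUM, STAR, STR, EQ, NUM, RPAREN]
Position 6: char is '*' -> STAR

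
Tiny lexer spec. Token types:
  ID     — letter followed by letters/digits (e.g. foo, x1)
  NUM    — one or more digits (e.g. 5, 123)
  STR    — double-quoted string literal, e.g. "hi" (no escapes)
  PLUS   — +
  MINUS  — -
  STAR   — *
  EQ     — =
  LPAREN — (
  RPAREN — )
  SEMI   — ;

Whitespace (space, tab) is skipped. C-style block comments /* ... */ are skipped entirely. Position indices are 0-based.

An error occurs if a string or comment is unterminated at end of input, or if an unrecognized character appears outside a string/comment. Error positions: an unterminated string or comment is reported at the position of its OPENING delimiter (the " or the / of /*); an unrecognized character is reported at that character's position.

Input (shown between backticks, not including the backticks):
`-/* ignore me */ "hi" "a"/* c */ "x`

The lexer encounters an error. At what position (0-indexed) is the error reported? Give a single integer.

pos=0: emit MINUS '-'
pos=1: enter COMMENT mode (saw '/*')
exit COMMENT mode (now at pos=16)
pos=17: enter STRING mode
pos=17: emit STR "hi" (now at pos=21)
pos=22: enter STRING mode
pos=22: emit STR "a" (now at pos=25)
pos=25: enter COMMENT mode (saw '/*')
exit COMMENT mode (now at pos=32)
pos=33: enter STRING mode
pos=33: ERROR — unterminated string

Answer: 33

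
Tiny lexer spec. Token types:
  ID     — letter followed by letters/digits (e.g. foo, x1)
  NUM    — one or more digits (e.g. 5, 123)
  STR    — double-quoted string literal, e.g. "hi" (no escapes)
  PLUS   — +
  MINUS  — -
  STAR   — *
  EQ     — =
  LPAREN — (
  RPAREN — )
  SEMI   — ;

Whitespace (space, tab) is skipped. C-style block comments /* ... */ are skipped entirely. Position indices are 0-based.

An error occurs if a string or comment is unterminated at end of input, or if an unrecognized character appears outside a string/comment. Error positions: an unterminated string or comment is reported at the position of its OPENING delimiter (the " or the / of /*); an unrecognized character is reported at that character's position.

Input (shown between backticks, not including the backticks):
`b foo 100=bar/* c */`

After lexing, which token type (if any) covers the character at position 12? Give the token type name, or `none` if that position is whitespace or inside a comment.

pos=0: emit ID 'b' (now at pos=1)
pos=2: emit ID 'foo' (now at pos=5)
pos=6: emit NUM '100' (now at pos=9)
pos=9: emit EQ '='
pos=10: emit ID 'bar' (now at pos=13)
pos=13: enter COMMENT mode (saw '/*')
exit COMMENT mode (now at pos=20)
DONE. 5 tokens: [ID, ID, NUM, EQ, ID]
Position 12: char is 'r' -> ID

Answer: ID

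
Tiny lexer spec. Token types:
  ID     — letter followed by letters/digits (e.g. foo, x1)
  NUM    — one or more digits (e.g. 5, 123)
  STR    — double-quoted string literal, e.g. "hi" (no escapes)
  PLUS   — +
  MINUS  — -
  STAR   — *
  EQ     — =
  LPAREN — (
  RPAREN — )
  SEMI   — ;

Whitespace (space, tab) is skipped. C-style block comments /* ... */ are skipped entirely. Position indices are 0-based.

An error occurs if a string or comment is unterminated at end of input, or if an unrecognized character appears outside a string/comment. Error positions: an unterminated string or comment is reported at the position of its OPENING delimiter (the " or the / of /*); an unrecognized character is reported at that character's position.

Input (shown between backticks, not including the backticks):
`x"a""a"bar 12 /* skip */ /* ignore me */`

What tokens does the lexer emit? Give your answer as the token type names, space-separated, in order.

pos=0: emit ID 'x' (now at pos=1)
pos=1: enter STRING mode
pos=1: emit STR "a" (now at pos=4)
pos=4: enter STRING mode
pos=4: emit STR "a" (now at pos=7)
pos=7: emit ID 'bar' (now at pos=10)
pos=11: emit NUM '12' (now at pos=13)
pos=14: enter COMMENT mode (saw '/*')
exit COMMENT mode (now at pos=24)
pos=25: enter COMMENT mode (saw '/*')
exit COMMENT mode (now at pos=40)
DONE. 5 tokens: [ID, STR, STR, ID, NUM]

Answer: ID STR STR ID NUM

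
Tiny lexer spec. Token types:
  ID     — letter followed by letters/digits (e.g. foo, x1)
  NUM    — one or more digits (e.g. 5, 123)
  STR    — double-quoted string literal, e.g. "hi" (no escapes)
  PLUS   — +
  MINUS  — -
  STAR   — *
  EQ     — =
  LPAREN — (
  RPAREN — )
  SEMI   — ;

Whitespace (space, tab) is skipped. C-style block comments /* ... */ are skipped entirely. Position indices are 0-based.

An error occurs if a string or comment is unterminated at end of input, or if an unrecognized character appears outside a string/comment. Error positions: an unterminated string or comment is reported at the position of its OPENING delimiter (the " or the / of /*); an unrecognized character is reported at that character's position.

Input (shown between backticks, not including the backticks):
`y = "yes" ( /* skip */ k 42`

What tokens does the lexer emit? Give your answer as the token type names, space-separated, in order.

Answer: ID EQ STR LPAREN ID NUM

Derivation:
pos=0: emit ID 'y' (now at pos=1)
pos=2: emit EQ '='
pos=4: enter STRING mode
pos=4: emit STR "yes" (now at pos=9)
pos=10: emit LPAREN '('
pos=12: enter COMMENT mode (saw '/*')
exit COMMENT mode (now at pos=22)
pos=23: emit ID 'k' (now at pos=24)
pos=25: emit NUM '42' (now at pos=27)
DONE. 6 tokens: [ID, EQ, STR, LPAREN, ID, NUM]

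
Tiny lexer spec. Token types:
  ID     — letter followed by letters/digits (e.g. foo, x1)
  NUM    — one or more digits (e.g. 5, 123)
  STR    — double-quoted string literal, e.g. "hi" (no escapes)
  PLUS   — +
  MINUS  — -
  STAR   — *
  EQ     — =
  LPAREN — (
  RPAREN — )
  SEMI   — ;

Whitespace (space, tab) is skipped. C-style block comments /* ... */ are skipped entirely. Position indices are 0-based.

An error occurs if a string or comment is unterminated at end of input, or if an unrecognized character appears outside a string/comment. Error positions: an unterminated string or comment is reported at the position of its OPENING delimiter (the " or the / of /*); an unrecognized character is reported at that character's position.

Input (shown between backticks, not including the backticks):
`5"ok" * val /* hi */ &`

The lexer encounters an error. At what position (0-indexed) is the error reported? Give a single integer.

Answer: 21

Derivation:
pos=0: emit NUM '5' (now at pos=1)
pos=1: enter STRING mode
pos=1: emit STR "ok" (now at pos=5)
pos=6: emit STAR '*'
pos=8: emit ID 'val' (now at pos=11)
pos=12: enter COMMENT mode (saw '/*')
exit COMMENT mode (now at pos=20)
pos=21: ERROR — unrecognized char '&'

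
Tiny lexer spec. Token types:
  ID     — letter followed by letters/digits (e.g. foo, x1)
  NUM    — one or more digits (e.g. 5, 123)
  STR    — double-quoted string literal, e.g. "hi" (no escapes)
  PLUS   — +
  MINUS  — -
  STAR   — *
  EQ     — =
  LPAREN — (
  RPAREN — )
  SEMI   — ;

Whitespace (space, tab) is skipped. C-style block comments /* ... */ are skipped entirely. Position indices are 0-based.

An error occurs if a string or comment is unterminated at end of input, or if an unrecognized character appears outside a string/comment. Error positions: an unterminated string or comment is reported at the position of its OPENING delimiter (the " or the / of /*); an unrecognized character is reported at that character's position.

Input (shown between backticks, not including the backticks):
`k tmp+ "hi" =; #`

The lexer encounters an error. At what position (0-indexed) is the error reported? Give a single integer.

pos=0: emit ID 'k' (now at pos=1)
pos=2: emit ID 'tmp' (now at pos=5)
pos=5: emit PLUS '+'
pos=7: enter STRING mode
pos=7: emit STR "hi" (now at pos=11)
pos=12: emit EQ '='
pos=13: emit SEMI ';'
pos=15: ERROR — unrecognized char '#'

Answer: 15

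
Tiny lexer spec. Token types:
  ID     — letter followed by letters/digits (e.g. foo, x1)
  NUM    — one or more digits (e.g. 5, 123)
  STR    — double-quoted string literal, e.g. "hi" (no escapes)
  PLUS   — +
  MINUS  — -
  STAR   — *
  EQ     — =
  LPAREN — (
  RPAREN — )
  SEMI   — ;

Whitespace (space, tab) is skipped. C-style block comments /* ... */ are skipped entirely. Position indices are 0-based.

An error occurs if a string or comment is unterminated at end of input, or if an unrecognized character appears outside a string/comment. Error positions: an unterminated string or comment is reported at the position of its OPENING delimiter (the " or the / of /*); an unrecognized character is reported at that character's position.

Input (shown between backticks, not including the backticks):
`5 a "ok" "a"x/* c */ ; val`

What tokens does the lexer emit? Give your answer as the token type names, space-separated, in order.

pos=0: emit NUM '5' (now at pos=1)
pos=2: emit ID 'a' (now at pos=3)
pos=4: enter STRING mode
pos=4: emit STR "ok" (now at pos=8)
pos=9: enter STRING mode
pos=9: emit STR "a" (now at pos=12)
pos=12: emit ID 'x' (now at pos=13)
pos=13: enter COMMENT mode (saw '/*')
exit COMMENT mode (now at pos=20)
pos=21: emit SEMI ';'
pos=23: emit ID 'val' (now at pos=26)
DONE. 7 tokens: [NUM, ID, STR, STR, ID, SEMI, ID]

Answer: NUM ID STR STR ID SEMI ID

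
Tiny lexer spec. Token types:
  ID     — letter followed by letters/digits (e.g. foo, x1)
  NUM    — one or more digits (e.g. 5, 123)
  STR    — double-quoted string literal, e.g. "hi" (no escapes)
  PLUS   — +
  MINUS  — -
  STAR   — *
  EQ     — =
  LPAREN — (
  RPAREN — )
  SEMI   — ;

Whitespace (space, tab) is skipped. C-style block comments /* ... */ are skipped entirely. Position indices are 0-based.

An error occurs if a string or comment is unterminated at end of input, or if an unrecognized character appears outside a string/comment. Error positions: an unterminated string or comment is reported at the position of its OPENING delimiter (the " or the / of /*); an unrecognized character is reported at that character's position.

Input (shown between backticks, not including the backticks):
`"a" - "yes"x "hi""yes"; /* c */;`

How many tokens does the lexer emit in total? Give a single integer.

pos=0: enter STRING mode
pos=0: emit STR "a" (now at pos=3)
pos=4: emit MINUS '-'
pos=6: enter STRING mode
pos=6: emit STR "yes" (now at pos=11)
pos=11: emit ID 'x' (now at pos=12)
pos=13: enter STRING mode
pos=13: emit STR "hi" (now at pos=17)
pos=17: enter STRING mode
pos=17: emit STR "yes" (now at pos=22)
pos=22: emit SEMI ';'
pos=24: enter COMMENT mode (saw '/*')
exit COMMENT mode (now at pos=31)
pos=31: emit SEMI ';'
DONE. 8 tokens: [STR, MINUS, STR, ID, STR, STR, SEMI, SEMI]

Answer: 8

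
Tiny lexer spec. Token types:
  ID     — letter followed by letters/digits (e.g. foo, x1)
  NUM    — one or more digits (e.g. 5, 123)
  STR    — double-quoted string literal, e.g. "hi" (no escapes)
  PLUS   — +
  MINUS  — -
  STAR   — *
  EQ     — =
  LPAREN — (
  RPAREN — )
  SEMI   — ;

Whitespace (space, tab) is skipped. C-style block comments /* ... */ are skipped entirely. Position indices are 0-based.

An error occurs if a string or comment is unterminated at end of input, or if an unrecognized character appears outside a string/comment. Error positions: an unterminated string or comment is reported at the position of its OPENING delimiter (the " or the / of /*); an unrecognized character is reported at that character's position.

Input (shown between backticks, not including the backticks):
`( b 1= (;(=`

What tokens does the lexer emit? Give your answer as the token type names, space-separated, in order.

pos=0: emit LPAREN '('
pos=2: emit ID 'b' (now at pos=3)
pos=4: emit NUM '1' (now at pos=5)
pos=5: emit EQ '='
pos=7: emit LPAREN '('
pos=8: emit SEMI ';'
pos=9: emit LPAREN '('
pos=10: emit EQ '='
DONE. 8 tokens: [LPAREN, ID, NUM, EQ, LPAREN, SEMI, LPAREN, EQ]

Answer: LPAREN ID NUM EQ LPAREN SEMI LPAREN EQ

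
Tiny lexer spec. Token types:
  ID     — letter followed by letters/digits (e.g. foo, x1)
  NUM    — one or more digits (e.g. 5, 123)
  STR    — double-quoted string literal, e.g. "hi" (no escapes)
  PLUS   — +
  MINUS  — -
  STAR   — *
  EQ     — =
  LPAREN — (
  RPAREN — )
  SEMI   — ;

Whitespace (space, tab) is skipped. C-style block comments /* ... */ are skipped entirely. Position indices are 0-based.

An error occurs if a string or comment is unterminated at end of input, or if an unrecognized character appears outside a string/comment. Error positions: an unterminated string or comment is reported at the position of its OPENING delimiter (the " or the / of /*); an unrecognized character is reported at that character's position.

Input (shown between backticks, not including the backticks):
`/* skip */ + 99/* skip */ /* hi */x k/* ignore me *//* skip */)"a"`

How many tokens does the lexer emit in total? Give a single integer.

Answer: 6

Derivation:
pos=0: enter COMMENT mode (saw '/*')
exit COMMENT mode (now at pos=10)
pos=11: emit PLUS '+'
pos=13: emit NUM '99' (now at pos=15)
pos=15: enter COMMENT mode (saw '/*')
exit COMMENT mode (now at pos=25)
pos=26: enter COMMENT mode (saw '/*')
exit COMMENT mode (now at pos=34)
pos=34: emit ID 'x' (now at pos=35)
pos=36: emit ID 'k' (now at pos=37)
pos=37: enter COMMENT mode (saw '/*')
exit COMMENT mode (now at pos=52)
pos=52: enter COMMENT mode (saw '/*')
exit COMMENT mode (now at pos=62)
pos=62: emit RPAREN ')'
pos=63: enter STRING mode
pos=63: emit STR "a" (now at pos=66)
DONE. 6 tokens: [PLUS, NUM, ID, ID, RPAREN, STR]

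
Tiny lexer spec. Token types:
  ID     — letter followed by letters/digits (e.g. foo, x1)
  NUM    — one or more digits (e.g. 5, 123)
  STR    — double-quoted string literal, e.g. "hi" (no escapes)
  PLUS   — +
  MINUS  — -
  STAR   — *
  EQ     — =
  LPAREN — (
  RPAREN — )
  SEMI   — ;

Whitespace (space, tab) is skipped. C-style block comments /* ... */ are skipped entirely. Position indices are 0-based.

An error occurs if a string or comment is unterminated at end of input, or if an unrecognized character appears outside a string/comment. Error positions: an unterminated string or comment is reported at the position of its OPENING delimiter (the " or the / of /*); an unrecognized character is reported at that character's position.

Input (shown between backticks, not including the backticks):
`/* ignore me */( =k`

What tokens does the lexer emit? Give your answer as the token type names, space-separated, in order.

pos=0: enter COMMENT mode (saw '/*')
exit COMMENT mode (now at pos=15)
pos=15: emit LPAREN '('
pos=17: emit EQ '='
pos=18: emit ID 'k' (now at pos=19)
DONE. 3 tokens: [LPAREN, EQ, ID]

Answer: LPAREN EQ ID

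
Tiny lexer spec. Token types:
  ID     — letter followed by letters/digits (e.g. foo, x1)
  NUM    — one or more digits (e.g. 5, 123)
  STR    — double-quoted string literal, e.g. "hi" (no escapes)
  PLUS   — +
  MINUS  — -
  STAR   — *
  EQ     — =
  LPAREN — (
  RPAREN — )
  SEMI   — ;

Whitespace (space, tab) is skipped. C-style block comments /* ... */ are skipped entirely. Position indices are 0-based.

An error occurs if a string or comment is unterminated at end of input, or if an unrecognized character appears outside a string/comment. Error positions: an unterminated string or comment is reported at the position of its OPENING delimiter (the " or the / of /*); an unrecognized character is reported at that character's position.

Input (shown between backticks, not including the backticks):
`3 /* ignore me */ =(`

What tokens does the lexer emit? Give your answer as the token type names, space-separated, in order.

Answer: NUM EQ LPAREN

Derivation:
pos=0: emit NUM '3' (now at pos=1)
pos=2: enter COMMENT mode (saw '/*')
exit COMMENT mode (now at pos=17)
pos=18: emit EQ '='
pos=19: emit LPAREN '('
DONE. 3 tokens: [NUM, EQ, LPAREN]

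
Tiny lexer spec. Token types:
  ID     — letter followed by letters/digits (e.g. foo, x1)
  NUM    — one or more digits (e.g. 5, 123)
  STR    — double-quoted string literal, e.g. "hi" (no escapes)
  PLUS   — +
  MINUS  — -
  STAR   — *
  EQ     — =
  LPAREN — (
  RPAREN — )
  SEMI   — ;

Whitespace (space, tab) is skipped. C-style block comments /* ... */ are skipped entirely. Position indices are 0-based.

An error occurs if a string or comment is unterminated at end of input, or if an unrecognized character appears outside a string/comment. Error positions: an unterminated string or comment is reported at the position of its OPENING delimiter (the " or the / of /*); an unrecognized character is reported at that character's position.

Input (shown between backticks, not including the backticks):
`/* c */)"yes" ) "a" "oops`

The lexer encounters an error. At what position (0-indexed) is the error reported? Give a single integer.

pos=0: enter COMMENT mode (saw '/*')
exit COMMENT mode (now at pos=7)
pos=7: emit RPAREN ')'
pos=8: enter STRING mode
pos=8: emit STR "yes" (now at pos=13)
pos=14: emit RPAREN ')'
pos=16: enter STRING mode
pos=16: emit STR "a" (now at pos=19)
pos=20: enter STRING mode
pos=20: ERROR — unterminated string

Answer: 20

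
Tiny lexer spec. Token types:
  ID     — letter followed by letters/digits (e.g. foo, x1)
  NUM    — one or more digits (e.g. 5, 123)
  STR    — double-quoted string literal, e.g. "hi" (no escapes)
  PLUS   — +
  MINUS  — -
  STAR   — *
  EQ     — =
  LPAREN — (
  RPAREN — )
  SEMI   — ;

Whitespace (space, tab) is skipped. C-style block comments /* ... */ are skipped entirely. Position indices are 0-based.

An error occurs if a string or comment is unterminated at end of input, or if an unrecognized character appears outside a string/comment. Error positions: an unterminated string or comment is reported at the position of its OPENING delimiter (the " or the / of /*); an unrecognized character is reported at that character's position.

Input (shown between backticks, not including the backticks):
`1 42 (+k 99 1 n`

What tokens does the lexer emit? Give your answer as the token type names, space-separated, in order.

Answer: NUM NUM LPAREN PLUS ID NUM NUM ID

Derivation:
pos=0: emit NUM '1' (now at pos=1)
pos=2: emit NUM '42' (now at pos=4)
pos=5: emit LPAREN '('
pos=6: emit PLUS '+'
pos=7: emit ID 'k' (now at pos=8)
pos=9: emit NUM '99' (now at pos=11)
pos=12: emit NUM '1' (now at pos=13)
pos=14: emit ID 'n' (now at pos=15)
DONE. 8 tokens: [NUM, NUM, LPAREN, PLUS, ID, NUM, NUM, ID]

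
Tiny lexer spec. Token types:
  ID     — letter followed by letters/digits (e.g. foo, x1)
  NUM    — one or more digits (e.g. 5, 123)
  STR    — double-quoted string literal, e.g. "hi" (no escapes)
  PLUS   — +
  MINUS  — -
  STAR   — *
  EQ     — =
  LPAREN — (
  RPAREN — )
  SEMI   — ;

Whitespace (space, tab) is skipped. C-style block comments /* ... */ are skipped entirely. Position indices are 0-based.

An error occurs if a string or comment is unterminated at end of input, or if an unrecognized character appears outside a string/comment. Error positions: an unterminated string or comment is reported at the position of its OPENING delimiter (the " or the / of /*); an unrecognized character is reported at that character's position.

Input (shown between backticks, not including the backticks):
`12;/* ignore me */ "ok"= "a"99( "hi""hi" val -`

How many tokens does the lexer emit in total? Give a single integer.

pos=0: emit NUM '12' (now at pos=2)
pos=2: emit SEMI ';'
pos=3: enter COMMENT mode (saw '/*')
exit COMMENT mode (now at pos=18)
pos=19: enter STRING mode
pos=19: emit STR "ok" (now at pos=23)
pos=23: emit EQ '='
pos=25: enter STRING mode
pos=25: emit STR "a" (now at pos=28)
pos=28: emit NUM '99' (now at pos=30)
pos=30: emit LPAREN '('
pos=32: enter STRING mode
pos=32: emit STR "hi" (now at pos=36)
pos=36: enter STRING mode
pos=36: emit STR "hi" (now at pos=40)
pos=41: emit ID 'val' (now at pos=44)
pos=45: emit MINUS '-'
DONE. 11 tokens: [NUM, SEMI, STR, EQ, STR, NUM, LPAREN, STR, STR, ID, MINUS]

Answer: 11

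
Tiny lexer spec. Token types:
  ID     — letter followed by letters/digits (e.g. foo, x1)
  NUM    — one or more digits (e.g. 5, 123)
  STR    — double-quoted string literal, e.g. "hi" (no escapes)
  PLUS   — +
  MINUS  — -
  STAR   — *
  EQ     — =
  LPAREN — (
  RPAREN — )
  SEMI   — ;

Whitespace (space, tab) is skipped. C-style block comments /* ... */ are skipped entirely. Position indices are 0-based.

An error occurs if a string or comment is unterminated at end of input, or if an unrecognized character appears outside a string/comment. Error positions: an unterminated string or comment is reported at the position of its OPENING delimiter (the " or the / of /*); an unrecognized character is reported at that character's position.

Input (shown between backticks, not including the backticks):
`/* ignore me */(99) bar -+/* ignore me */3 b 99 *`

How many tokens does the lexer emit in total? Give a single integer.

pos=0: enter COMMENT mode (saw '/*')
exit COMMENT mode (now at pos=15)
pos=15: emit LPAREN '('
pos=16: emit NUM '99' (now at pos=18)
pos=18: emit RPAREN ')'
pos=20: emit ID 'bar' (now at pos=23)
pos=24: emit MINUS '-'
pos=25: emit PLUS '+'
pos=26: enter COMMENT mode (saw '/*')
exit COMMENT mode (now at pos=41)
pos=41: emit NUM '3' (now at pos=42)
pos=43: emit ID 'b' (now at pos=44)
pos=45: emit NUM '99' (now at pos=47)
pos=48: emit STAR '*'
DONE. 10 tokens: [LPAREN, NUM, RPAREN, ID, MINUS, PLUS, NUM, ID, NUM, STAR]

Answer: 10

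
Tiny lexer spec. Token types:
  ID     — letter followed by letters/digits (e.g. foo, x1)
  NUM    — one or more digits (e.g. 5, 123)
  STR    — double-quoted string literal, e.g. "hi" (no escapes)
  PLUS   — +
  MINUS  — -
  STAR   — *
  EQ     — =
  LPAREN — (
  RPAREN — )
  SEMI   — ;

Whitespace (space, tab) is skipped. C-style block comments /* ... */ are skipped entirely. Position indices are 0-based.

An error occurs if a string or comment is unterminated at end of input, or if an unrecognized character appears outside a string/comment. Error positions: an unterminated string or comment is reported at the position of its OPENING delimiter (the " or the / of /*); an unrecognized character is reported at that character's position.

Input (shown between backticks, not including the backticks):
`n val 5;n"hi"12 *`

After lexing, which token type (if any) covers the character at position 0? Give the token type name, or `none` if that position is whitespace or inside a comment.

Answer: ID

Derivation:
pos=0: emit ID 'n' (now at pos=1)
pos=2: emit ID 'val' (now at pos=5)
pos=6: emit NUM '5' (now at pos=7)
pos=7: emit SEMI ';'
pos=8: emit ID 'n' (now at pos=9)
pos=9: enter STRING mode
pos=9: emit STR "hi" (now at pos=13)
pos=13: emit NUM '12' (now at pos=15)
pos=16: emit STAR '*'
DONE. 8 tokens: [ID, ID, NUM, SEMI, ID, STR, NUM, STAR]
Position 0: char is 'n' -> ID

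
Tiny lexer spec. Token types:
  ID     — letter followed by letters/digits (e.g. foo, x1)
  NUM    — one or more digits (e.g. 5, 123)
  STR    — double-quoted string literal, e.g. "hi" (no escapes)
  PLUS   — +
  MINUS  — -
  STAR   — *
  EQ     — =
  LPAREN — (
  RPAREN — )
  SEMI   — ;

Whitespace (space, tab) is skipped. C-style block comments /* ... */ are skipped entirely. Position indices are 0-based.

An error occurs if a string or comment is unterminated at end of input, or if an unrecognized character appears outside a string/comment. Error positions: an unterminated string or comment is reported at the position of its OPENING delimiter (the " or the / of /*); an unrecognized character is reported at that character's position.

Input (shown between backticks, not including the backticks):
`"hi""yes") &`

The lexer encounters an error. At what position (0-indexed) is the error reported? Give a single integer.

pos=0: enter STRING mode
pos=0: emit STR "hi" (now at pos=4)
pos=4: enter STRING mode
pos=4: emit STR "yes" (now at pos=9)
pos=9: emit RPAREN ')'
pos=11: ERROR — unrecognized char '&'

Answer: 11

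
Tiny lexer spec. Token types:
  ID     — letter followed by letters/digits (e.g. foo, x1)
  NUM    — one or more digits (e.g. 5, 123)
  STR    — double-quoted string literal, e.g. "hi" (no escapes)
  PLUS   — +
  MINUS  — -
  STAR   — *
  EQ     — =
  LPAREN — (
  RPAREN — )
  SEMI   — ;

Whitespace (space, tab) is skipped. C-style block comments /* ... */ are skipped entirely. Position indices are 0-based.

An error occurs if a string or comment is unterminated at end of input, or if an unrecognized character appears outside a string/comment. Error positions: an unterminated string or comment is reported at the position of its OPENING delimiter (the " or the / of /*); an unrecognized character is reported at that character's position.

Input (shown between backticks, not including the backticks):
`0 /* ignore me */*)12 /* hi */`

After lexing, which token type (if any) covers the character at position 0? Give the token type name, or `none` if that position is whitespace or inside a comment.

pos=0: emit NUM '0' (now at pos=1)
pos=2: enter COMMENT mode (saw '/*')
exit COMMENT mode (now at pos=17)
pos=17: emit STAR '*'
pos=18: emit RPAREN ')'
pos=19: emit NUM '12' (now at pos=21)
pos=22: enter COMMENT mode (saw '/*')
exit COMMENT mode (now at pos=30)
DONE. 4 tokens: [NUM, STAR, RPAREN, NUM]
Position 0: char is '0' -> NUM

Answer: NUM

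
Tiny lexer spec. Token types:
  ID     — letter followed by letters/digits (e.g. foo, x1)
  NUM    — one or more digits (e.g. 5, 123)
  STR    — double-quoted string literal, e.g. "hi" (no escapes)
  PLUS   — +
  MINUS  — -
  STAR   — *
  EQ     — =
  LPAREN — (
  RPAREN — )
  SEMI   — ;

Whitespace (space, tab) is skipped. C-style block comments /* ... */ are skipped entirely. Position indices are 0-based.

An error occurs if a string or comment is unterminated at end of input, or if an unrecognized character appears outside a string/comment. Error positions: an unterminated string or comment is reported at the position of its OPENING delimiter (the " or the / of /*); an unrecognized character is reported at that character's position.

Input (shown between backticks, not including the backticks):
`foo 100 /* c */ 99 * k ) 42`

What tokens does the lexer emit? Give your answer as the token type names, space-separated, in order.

Answer: ID NUM NUM STAR ID RPAREN NUM

Derivation:
pos=0: emit ID 'foo' (now at pos=3)
pos=4: emit NUM '100' (now at pos=7)
pos=8: enter COMMENT mode (saw '/*')
exit COMMENT mode (now at pos=15)
pos=16: emit NUM '99' (now at pos=18)
pos=19: emit STAR '*'
pos=21: emit ID 'k' (now at pos=22)
pos=23: emit RPAREN ')'
pos=25: emit NUM '42' (now at pos=27)
DONE. 7 tokens: [ID, NUM, NUM, STAR, ID, RPAREN, NUM]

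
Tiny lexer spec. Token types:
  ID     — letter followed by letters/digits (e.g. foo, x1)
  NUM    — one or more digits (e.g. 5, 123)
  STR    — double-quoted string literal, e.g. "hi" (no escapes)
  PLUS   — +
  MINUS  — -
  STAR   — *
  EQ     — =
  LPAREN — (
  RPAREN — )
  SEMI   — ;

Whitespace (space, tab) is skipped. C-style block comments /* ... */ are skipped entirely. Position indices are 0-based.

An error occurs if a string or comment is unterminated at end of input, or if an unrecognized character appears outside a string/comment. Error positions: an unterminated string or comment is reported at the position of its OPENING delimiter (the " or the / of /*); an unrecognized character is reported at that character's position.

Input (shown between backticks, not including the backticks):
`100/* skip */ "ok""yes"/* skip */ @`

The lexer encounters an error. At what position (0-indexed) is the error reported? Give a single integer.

pos=0: emit NUM '100' (now at pos=3)
pos=3: enter COMMENT mode (saw '/*')
exit COMMENT mode (now at pos=13)
pos=14: enter STRING mode
pos=14: emit STR "ok" (now at pos=18)
pos=18: enter STRING mode
pos=18: emit STR "yes" (now at pos=23)
pos=23: enter COMMENT mode (saw '/*')
exit COMMENT mode (now at pos=33)
pos=34: ERROR — unrecognized char '@'

Answer: 34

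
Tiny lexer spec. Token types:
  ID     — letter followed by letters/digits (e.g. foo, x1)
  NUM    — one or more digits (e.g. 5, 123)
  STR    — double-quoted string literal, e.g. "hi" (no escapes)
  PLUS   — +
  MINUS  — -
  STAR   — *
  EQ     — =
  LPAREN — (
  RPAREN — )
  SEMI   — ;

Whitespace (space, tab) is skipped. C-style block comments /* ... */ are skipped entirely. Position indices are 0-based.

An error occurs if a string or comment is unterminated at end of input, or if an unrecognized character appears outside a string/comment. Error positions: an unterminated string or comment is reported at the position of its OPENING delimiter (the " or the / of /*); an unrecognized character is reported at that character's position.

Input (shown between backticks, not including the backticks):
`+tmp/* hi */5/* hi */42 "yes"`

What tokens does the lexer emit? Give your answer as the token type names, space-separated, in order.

pos=0: emit PLUS '+'
pos=1: emit ID 'tmp' (now at pos=4)
pos=4: enter COMMENT mode (saw '/*')
exit COMMENT mode (now at pos=12)
pos=12: emit NUM '5' (now at pos=13)
pos=13: enter COMMENT mode (saw '/*')
exit COMMENT mode (now at pos=21)
pos=21: emit NUM '42' (now at pos=23)
pos=24: enter STRING mode
pos=24: emit STR "yes" (now at pos=29)
DONE. 5 tokens: [PLUS, ID, NUM, NUM, STR]

Answer: PLUS ID NUM NUM STR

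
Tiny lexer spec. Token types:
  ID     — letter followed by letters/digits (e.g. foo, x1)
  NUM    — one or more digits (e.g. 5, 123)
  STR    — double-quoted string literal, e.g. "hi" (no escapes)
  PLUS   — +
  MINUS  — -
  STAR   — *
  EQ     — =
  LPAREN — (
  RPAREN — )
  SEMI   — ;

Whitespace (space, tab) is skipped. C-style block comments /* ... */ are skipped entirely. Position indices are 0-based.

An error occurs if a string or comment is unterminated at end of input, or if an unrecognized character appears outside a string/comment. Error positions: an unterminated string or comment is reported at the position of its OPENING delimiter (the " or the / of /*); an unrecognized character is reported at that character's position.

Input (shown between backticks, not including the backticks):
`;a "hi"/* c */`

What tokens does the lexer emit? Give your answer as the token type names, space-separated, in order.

Answer: SEMI ID STR

Derivation:
pos=0: emit SEMI ';'
pos=1: emit ID 'a' (now at pos=2)
pos=3: enter STRING mode
pos=3: emit STR "hi" (now at pos=7)
pos=7: enter COMMENT mode (saw '/*')
exit COMMENT mode (now at pos=14)
DONE. 3 tokens: [SEMI, ID, STR]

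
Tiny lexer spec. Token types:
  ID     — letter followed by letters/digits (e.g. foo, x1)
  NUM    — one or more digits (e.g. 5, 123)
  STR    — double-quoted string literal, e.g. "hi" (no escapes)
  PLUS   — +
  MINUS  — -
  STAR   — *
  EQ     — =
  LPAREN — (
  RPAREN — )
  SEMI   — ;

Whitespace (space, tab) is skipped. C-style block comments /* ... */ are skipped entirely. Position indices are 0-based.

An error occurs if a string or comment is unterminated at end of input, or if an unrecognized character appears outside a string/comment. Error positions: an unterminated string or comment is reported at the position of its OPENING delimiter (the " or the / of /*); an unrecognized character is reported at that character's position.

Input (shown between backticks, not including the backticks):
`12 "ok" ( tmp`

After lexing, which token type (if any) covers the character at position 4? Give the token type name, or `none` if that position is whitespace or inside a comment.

Answer: STR

Derivation:
pos=0: emit NUM '12' (now at pos=2)
pos=3: enter STRING mode
pos=3: emit STR "ok" (now at pos=7)
pos=8: emit LPAREN '('
pos=10: emit ID 'tmp' (now at pos=13)
DONE. 4 tokens: [NUM, STR, LPAREN, ID]
Position 4: char is 'o' -> STR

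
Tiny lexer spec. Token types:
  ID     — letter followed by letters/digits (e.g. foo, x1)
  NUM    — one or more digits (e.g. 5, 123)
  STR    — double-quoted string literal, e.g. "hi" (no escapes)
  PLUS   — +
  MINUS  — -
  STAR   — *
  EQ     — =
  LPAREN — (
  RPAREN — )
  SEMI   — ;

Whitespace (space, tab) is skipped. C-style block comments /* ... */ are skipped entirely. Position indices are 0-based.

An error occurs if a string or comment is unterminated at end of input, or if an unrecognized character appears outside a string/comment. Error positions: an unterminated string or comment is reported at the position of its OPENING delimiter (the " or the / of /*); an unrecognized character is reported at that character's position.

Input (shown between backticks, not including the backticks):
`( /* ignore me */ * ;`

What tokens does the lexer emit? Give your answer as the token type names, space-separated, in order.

Answer: LPAREN STAR SEMI

Derivation:
pos=0: emit LPAREN '('
pos=2: enter COMMENT mode (saw '/*')
exit COMMENT mode (now at pos=17)
pos=18: emit STAR '*'
pos=20: emit SEMI ';'
DONE. 3 tokens: [LPAREN, STAR, SEMI]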